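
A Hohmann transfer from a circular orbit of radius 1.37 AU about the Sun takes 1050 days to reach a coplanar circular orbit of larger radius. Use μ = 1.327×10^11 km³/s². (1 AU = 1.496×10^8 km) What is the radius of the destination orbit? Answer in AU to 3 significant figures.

r₂ = 5.05 AU

In km: r₁ = 1.37 × 1.496×10^8 = 2.04952×10^8 km.
Transfer time t = 1050 days = 9.072×10^7 s, and t = π√(a_t³/μ).
So a_t = (μ t²/π²)^(1/3) = (1.327×10^11 × (9.072×10^7)² / π²)^(1/3) = 4.8009×10^8 km.
Since a_t = (r₁ + r₂)/2, r₂ = 2a_t − r₁ = 2×4.8009×10^8 − 2.04952×10^8 = 7.55228×10^8 km.
In AU: r₂ = 7.55228×10^8 / 1.496×10^8 = 5.05 AU.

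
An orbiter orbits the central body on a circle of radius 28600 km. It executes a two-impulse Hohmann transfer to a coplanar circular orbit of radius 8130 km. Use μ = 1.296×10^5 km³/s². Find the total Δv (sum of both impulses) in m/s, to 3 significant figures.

Δv = 1700 m/s

Semi-major axis of the transfer orbit: a_t = (28600 + 8130)/2 = 18365 km.
At r₁ the circular-orbit speed is v₁ = √(μ/r₁) = 2.1287 km/s.
Transfer-orbit speed at r₁ (v² = μ(2/r − 1/a)): v_a = √[μ(2/r₁ − 1/a_t)] = 1.4163 km/s.
First burn Δv₁ = |v_a − v₁| = 0.7124 km/s.
At r₂, v₂ = √(μ/r₂) = 3.9926 km/s.
Transfer-orbit speed at r₂: v_p = √[μ(2/r₂ − 1/a_t)] = 4.9825 km/s.
Second burn Δv₂ = |v₂ − v_p| = 0.9899 km/s.
Δv = Δv₁ + Δv₂ = 0.7124 + 0.9899 = 1.702 km/s.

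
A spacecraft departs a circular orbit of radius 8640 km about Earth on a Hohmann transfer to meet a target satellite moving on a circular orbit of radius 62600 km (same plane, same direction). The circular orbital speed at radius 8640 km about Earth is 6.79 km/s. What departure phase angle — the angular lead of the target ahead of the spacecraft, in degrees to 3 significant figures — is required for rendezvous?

From the circular-orbit relation v² = μ/r at r = 8640 km: μ = v²r = (6.79)² × 8640 = 3.98339×10^5 km³/s².
The Hohmann ellipse has a_t = (r₁ + r₂)/2 = 35620 km.
The half-period of the transfer ellipse is t = π√(a_t³/μ) = 33460 s.
Target angular speed ω₂ = √(μ/r₂³) = 4.030×10^-5 rad/s.
Angle swept by the target during transfer: ω₂·t = 1.3484 rad = 77.26°.
The spacecraft traverses 180° on the transfer ellipse, so the target must lead by 180° − 77.26° = 103°.

φ = 103°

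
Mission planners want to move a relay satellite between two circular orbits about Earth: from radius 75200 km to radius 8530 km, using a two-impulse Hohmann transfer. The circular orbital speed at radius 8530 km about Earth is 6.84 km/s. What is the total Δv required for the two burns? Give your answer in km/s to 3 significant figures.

Δv = 3.59 km/s

From the circular-orbit relation v² = μ/r at r = 8530 km: μ = v²r = (6.84)² × 8530 = 3.99081×10^5 km³/s².
The Hohmann ellipse has a_t = (r₁ + r₂)/2 = 41865 km.
Circular speed at r₁: v₁ = √(μ/r₁) = √(3.99081×10^5/75200) = 2.304 km/s.
On the transfer ellipse at r₁, vis-viva equation gives v_a = √[μ(2/r₁ − 1/a_t)] = 1.040 km/s.
First burn Δv₁ = |v_a − v₁| = 1.264 km/s.
At r₂, v₂ = √(μ/r₂) = 6.840 km/s.
Transfer-orbit speed at r₂: v_p = √[μ(2/r₂ − 1/a_t)] = 9.167 km/s.
Second burn Δv₂ = |v₂ − v_p| = 2.327 km/s.
Δv = Δv₁ + Δv₂ = 1.264 + 2.327 = 3.591 km/s.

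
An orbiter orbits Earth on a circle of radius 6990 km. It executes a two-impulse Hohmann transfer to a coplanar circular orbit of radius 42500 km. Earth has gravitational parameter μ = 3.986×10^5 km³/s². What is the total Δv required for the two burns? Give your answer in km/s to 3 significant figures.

Δv = 3.78 km/s

Semi-major axis of the transfer orbit: a_t = (6990 + 42500)/2 = 24745 km.
Circular speed at r₁: v₁ = √(μ/r₁) = √(3.986×10^5/6990) = 7.551 km/s.
On the transfer ellipse at r₁, vis-viva equation gives v_p = √[μ(2/r₁ − 1/a_t)] = 9.896 km/s.
First burn Δv₁ = |v_p − v₁| = 2.345 km/s.
Circular speed at r₂: v₂ = √(μ/r₂) = 3.0625 km/s.
Transfer-orbit speed at r₂: v_a = √[μ(2/r₂ − 1/a_t)] = 1.6277 km/s.
Second burn Δv₂ = |v₂ − v_a| = 1.435 km/s.
Total Δv = Δv₁ + Δv₂ = 3.780 km/s.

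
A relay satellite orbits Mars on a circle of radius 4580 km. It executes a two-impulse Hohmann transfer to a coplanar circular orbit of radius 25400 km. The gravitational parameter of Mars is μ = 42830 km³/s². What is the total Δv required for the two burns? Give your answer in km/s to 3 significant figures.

Δv = 1.50 km/s

Transfer-ellipse semi-major axis a_t = (r₁ + r₂)/2 = (4580 + 25400)/2 = 14990 km.
At r₁ the circular-orbit speed is v₁ = √(μ/r₁) = 3.05803 km/s.
On the transfer ellipse at r₁, vis-viva gives v_p = √[μ(2/r₁ − 1/a_t)] = 3.98068 km/s.
First burn Δv₁ = |v_p − v₁| = 0.92265 km/s.
Circular speed at r₂: v₂ = √(μ/r₂) = 1.29855 km/s.
Transfer-orbit speed at r₂: v_a = √[μ(2/r₂ − 1/a_t)] = 0.717776 km/s.
Second burn Δv₂ = |v₂ − v_a| = 0.58077 km/s.
Δv = Δv₁ + Δv₂ = 0.92265 + 0.58077 = 1.503 km/s.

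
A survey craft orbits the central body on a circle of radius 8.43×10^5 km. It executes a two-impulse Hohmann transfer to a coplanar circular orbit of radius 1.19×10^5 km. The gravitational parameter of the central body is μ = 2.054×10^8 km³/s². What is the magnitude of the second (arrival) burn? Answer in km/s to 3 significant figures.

Δv₂ = 13.5 km/s

Semi-major axis of the transfer orbit: a_t = (8.430×10^5 + 1.190×10^5)/2 = 4.810×10^5 km.
On the circular orbit at r = 1.190×10^5 km, v_c = √(μ/r) = 41.55 km/s.
Transfer-orbit speed at the same r (vis-viva, a = a_t): v_t = √[μ(2/r − 1/a_t)] = 55.00 km/s.
Δv₂ = |v_t − v_c| = |55.00 − 41.55| = 13.45 km/s.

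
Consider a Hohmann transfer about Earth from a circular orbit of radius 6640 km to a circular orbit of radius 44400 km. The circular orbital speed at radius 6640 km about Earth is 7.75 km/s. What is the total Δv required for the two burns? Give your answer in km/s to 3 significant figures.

Δv = 3.94 km/s

From the circular-orbit relation v² = μ/r at r = 6640 km: μ = v²r = (7.75)² × 6640 = 3.98815×10^5 km³/s².
Transfer-ellipse semi-major axis a_t = (r₁ + r₂)/2 = (6640 + 44400)/2 = 25520 km.
Circular speed at r₁: v₁ = √(μ/r₁) = √(3.98815×10^5/6640) = 7.75000 km/s.
Transfer-orbit speed at r₁ (vis-viva equation): v_p = √[μ(2/r₁ − 1/a_t)] = 10.2224 km/s.
First burn Δv₁ = |v_p − v₁| = 2.4724 km/s.
At r₂, v₂ = √(μ/r₂) = 2.9971 km/s.
Transfer-orbit speed at r₂: v_a = √[μ(2/r₂ − 1/a_t)] = 1.5288 km/s.
Second burn Δv₂ = |v₂ − v_a| = 1.4683 km/s.
Δv = Δv₁ + Δv₂ = 2.4724 + 1.4683 = 3.941 km/s.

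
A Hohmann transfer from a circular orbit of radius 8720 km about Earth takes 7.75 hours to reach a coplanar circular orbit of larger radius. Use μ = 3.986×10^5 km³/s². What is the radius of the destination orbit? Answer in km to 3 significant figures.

Transfer time t = 7.75 hours = 27900 s, and t = π√(a_t³/μ).
So a_t = (μ t²/π²)^(1/3) = (3.986×10^5 × (27900)² / π²)^(1/3) = 31561 km.
Since a_t = (r₁ + r₂)/2, r₂ = 2a_t − r₁ = 2×31561 − 8720 = 54402 km.

r₂ = 54400 km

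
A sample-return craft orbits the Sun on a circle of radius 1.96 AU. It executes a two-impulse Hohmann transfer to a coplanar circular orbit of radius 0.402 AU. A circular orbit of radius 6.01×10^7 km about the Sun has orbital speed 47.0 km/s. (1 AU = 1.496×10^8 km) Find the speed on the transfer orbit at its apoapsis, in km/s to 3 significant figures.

From the circular-orbit relation v² = μ/r at r = 6.01×10^7 km: μ = v²r = (47.0)² × 6.01×10^7 = 1.32761×10^11 km³/s².
In km: r₁ = 1.96 × 1.496×10^8 = 2.93216×10^8 km; r₂ = 0.402 × 1.496×10^8 = 6.01392×10^7 km.
The Hohmann ellipse has a_t = (r₁ + r₂)/2 = 1.766776×10^8 km.
At apoapsis, r = 2.93216×10^8 km.
From the vis-viva equation, v = √[μ(2/r − 1/a_t)] = 12.41 km/s.

v = 12.4 km/s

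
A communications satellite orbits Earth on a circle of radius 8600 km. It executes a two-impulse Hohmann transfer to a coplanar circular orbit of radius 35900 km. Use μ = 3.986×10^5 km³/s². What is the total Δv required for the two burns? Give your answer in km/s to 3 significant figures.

The Hohmann ellipse has a_t = (r₁ + r₂)/2 = 22250 km.
Circular speed at r₁: v₁ = √(μ/r₁) = √(3.986×10^5/8600) = 6.8080 km/s.
Transfer-orbit speed at r₁ (vis-viva equation): v_p = √[μ(2/r₁ − 1/a_t)] = 8.6477 km/s.
First burn Δv₁ = |v_p − v₁| = 1.8397 km/s.
At r₂, v₂ = √(μ/r₂) = 3.3321 km/s.
Transfer-orbit speed at r₂: v_a = √[μ(2/r₂ − 1/a_t)] = 2.0716 km/s.
Second burn Δv₂ = |v₂ − v_a| = 1.2605 km/s.
Δv = Δv₁ + Δv₂ = 1.8397 + 1.2605 = 3.100 km/s.

Δv = 3.10 km/s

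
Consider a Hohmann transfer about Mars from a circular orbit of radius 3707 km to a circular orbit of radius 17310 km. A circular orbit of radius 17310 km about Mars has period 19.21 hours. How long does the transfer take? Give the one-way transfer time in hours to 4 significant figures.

From Kepler's third law T² = 4π²r³/μ at r = 17310 km, T = 19.21 hours = 19.21 × 3600 s = 69156 s: μ = 4π²r³/T² = 42814.5 km³/s².
Semi-major axis of the transfer orbit: a_t = (3707 + 17310)/2 = 10508.5 km.
By Kepler's third law the transfer-orbit period is T = 2π√(a_t³/μ), so t = T/2 = 16356 s.
Converting: 16356 s ÷ 3600 s/hour = 4.543 hours.

t = 4.543 hours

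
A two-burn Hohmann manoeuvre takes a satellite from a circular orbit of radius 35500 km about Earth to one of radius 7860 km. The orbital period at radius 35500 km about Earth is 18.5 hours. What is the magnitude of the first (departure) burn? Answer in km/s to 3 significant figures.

From Kepler's third law T² = 4π²r³/μ at r = 35500 km, T = 18.5 hours = 18.5 × 3600 s = 66600 s: μ = 4π²r³/T² = 3.98195×10^5 km³/s².
Transfer-ellipse semi-major axis a_t = (r₁ + r₂)/2 = (35500 + 7860)/2 = 21680 km.
On the circular orbit at r = 35500 km, v_c = √(μ/r) = 3.34915 km/s.
Transfer-orbit speed at the same r (vis-viva, a = a_t): v_t = √[μ(2/r − 1/a_t)] = 2.01658 km/s.
Δv₁ = |v_t − v_c| = |2.01658 − 3.34915| = 1.333 km/s.

Δv₁ = 1.33 km/s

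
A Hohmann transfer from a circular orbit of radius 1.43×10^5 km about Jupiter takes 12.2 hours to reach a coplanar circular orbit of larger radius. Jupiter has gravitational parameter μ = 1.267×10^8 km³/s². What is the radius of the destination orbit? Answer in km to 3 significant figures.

Transfer time t = 12.2 hours = 43920 s, and t = π√(a_t³/μ).
So a_t = (μ t²/π²)^(1/3) = (1.267×10^8 × (43920)² / π²)^(1/3) = 2.9147×10^5 km.
Since a_t = (r₁ + r₂)/2, r₂ = 2a_t − r₁ = 2×2.9147×10^5 − 1.430×10^5 = 4.3994×10^5 km.

r₂ = 4.40×10^5 km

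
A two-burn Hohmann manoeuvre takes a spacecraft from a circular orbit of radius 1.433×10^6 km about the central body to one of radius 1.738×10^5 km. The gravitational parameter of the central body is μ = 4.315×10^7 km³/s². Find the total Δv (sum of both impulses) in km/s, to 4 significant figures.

Transfer-ellipse semi-major axis a_t = (r₁ + r₂)/2 = (1.433×10^6 + 1.738×10^5)/2 = 8.034×10^5 km.
Circular speed at r₁: v₁ = √(μ/r₁) = √(4.315×10^7/1.433×10^6) = 5.487 km/s.
On the transfer ellipse at r₁, vis-viva equation gives v_a = √[μ(2/r₁ − 1/a_t)] = 2.552 km/s.
First burn Δv₁ = |v_a − v₁| = 2.935 km/s.
Circular speed at r₂: v₂ = √(μ/r₂) = 15.757 km/s.
Transfer-orbit speed at r₂: v_p = √[μ(2/r₂ − 1/a_t)] = 21.044 km/s.
Second burn Δv₂ = |v₂ − v_p| = 5.287 km/s.
Δv = Δv₁ + Δv₂ = 2.935 + 5.287 = 8.222 km/s.

Δv = 8.222 km/s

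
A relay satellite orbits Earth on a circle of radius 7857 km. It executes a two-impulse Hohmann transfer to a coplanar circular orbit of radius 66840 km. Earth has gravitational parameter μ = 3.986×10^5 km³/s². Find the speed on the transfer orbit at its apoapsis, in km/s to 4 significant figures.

v = 1.120 km/s

Semi-major axis of the transfer orbit: a_t = (7857 + 66840)/2 = 37348.5 km.
At apoapsis, r = 66840 km.
From the vis-viva equation, v = √[μ(2/r − 1/a_t)] = 1.120 km/s.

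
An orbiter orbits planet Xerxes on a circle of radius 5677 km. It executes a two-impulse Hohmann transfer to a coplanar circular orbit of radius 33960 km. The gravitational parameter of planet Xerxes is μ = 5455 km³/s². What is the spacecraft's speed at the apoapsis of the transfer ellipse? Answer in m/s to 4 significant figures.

Semi-major axis of the transfer orbit: a_t = (5677 + 33960)/2 = 19818.5 km.
The apoapsis of the transfer ellipse is at r = 33960 km.
From the vis-viva equation, v = √[μ(2/r − 1/a_t)] = 0.2145 km/s.

v = 214.5 m/s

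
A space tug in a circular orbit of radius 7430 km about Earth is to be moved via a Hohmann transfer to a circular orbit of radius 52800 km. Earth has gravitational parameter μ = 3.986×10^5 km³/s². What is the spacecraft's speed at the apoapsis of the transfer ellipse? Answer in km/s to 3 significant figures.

Semi-major axis of the transfer orbit: a_t = (7430 + 52800)/2 = 30115 km.
The apoapsis of the transfer ellipse is at r = 52800 km.
Applying v² = μ(2/r − 1/a_t): v = 1.365 km/s.

v = 1.36 km/s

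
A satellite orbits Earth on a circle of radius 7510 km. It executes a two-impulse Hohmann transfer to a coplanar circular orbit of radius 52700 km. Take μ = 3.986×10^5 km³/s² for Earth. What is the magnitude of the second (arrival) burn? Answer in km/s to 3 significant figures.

Transfer-ellipse semi-major axis a_t = (r₁ + r₂)/2 = (7510 + 52700)/2 = 30105 km.
Circular speed at r = 52700 km: v_c = √(μ/r) = 2.7502 km/s.
Transfer-orbit speed at the same r (vis-viva, a = a_t): v_t = √[μ(2/r − 1/a_t)] = 1.3736 km/s.
Δv₂ = |v_t − v_c| = |1.3736 − 2.7502| = 1.377 km/s.

Δv₂ = 1.38 km/s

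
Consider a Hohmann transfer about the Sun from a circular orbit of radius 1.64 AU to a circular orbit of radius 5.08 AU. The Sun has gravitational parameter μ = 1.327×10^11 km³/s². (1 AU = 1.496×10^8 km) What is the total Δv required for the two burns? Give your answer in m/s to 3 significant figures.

Δv = 9320 m/s

In km: r₁ = 1.64 × 1.496×10^8 = 2.45344×10^8 km; r₂ = 5.08 × 1.496×10^8 = 7.59968×10^8 km.
The Hohmann ellipse has a_t = (r₁ + r₂)/2 = 5.02656×10^8 km.
At r₁ the circular-orbit speed is v₁ = √(μ/r₁) = 23.26 km/s.
On the transfer ellipse at r₁, v² = μ(2/r − 1/a) gives v_p = √[μ(2/r₁ − 1/a_t)] = 28.60 km/s.
First burn Δv₁ = |v_p − v₁| = 5.340 km/s.
At r₂, v₂ = √(μ/r₂) = 13.214 km/s.
Transfer-orbit speed at r₂: v_a = √[μ(2/r₂ − 1/a_t)] = 9.2319 km/s.
Second burn Δv₂ = |v₂ − v_a| = 3.982 km/s.
Total Δv = Δv₁ + Δv₂ = 9.322 km/s.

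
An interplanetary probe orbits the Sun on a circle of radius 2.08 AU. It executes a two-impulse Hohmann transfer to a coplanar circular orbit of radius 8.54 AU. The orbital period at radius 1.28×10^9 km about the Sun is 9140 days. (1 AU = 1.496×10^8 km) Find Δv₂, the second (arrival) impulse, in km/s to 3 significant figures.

From Kepler's third law T² = 4π²r³/μ at r = 1.28×10^9 km, T = 9140 days = 9140 × 86400 s = 7.89696×10^8 s: μ = 4π²r³/T² = 1.32761×10^11 km³/s².
In km: r₁ = 2.08 × 1.496×10^8 = 3.11168×10^8 km; r₂ = 8.54 × 1.496×10^8 = 1.277584×10^9 km.
Transfer-ellipse semi-major axis a_t = (r₁ + r₂)/2 = (3.11168×10^8 + 1.277584×10^9)/2 = 7.94376×10^8 km.
On the circular orbit at r = 1.277584×10^9 km, v_c = √(μ/r) = 10.194 km/s.
Vis-viva on the transfer ellipse at r = 1.277584×10^9 km gives v_t = √[μ(2/r − 1/a_t)] = 6.3801 km/s.
Δv₂ = |v_t − v_c| = |6.3801 − 10.194| = 3.814 km/s.

Δv₂ = 3.81 km/s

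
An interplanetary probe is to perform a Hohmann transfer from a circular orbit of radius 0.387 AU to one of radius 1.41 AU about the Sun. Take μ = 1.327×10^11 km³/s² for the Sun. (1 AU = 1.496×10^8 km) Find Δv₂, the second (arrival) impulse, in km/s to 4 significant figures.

In km: r₁ = 0.387 × 1.496×10^8 = 5.78952×10^7 km; r₂ = 1.41 × 1.496×10^8 = 2.10936×10^8 km.
Transfer-ellipse semi-major axis a_t = (r₁ + r₂)/2 = (5.78952×10^7 + 2.10936×10^8)/2 = 1.344156×10^8 km.
On the circular orbit at r = 2.10936×10^8 km, v_c = √(μ/r) = 25.082 km/s.
Transfer-orbit speed at the same r (vis-viva, a = a_t): v_t = √[μ(2/r − 1/a_t)] = 16.461 km/s.
Δv₂ = |v_t − v_c| = |16.461 − 25.082| = 8.621 km/s.

Δv₂ = 8.621 km/s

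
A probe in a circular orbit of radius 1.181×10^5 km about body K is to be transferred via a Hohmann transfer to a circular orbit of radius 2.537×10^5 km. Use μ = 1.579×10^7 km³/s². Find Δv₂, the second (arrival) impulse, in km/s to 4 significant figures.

Δv₂ = 1.601 km/s

The Hohmann ellipse has a_t = (r₁ + r₂)/2 = 1.859×10^5 km.
Circular speed at r = 2.537×10^5 km: v_c = √(μ/r) = 7.889 km/s.
Vis-viva on the transfer ellipse at r = 2.537×10^5 km gives v_t = √[μ(2/r − 1/a_t)] = 6.288 km/s.
Δv₂ = |v_t − v_c| = |6.288 − 7.889| = 1.601 km/s.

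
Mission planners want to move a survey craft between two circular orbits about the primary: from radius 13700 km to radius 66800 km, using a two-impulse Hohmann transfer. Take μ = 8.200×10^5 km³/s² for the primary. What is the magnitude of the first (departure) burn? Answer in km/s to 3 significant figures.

The Hohmann ellipse has a_t = (r₁ + r₂)/2 = 40250 km.
On the circular orbit at r = 13700 km, v_c = √(μ/r) = 7.737 km/s.
Vis-viva on the transfer ellipse at r = 13700 km gives v_t = √[μ(2/r − 1/a_t)] = 9.967 km/s.
Δv₁ = |v_t − v_c| = |9.967 − 7.737| = 2.230 km/s.

Δv₁ = 2.23 km/s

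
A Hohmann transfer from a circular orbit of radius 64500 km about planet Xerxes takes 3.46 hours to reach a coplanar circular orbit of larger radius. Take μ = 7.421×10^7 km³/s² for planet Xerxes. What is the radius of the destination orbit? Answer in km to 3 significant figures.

r₂ = 1.46×10^5 km

Transfer time t = 3.46 hours = 12456 s, and t = π√(a_t³/μ).
So a_t = (μ t²/π²)^(1/3) = (7.421×10^7 × (12456)² / π²)^(1/3) = 1.0527×10^5 km.
Since a_t = (r₁ + r₂)/2, r₂ = 2a_t − r₁ = 2×1.0527×10^5 − 64500 = 1.4604×10^5 km.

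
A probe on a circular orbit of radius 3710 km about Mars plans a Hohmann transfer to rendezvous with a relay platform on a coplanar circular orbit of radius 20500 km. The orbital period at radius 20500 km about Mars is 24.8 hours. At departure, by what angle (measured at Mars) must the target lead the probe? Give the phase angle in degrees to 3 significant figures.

φ = 98.3°

From Kepler's third law T² = 4π²r³/μ at r = 20500 km, T = 24.8 hours = 24.8 × 3600 s = 89280 s: μ = 4π²r³/T² = 42669.0 km³/s².
Semi-major axis of the transfer orbit: a_t = (3710 + 20500)/2 = 12105 km.
The half-period of the transfer ellipse is t = π√(a_t³/μ) = 20255.39 s.
The target's mean motion on its circular orbit is ω₂ = √(μ/r₂³) = 7.037618×10^-5 rad/s.
Angle swept by the target during transfer: ω₂·t = 1.425497 rad = 81.67°.
The probe traverses 180° on the transfer ellipse, so the target must lead by 180° − 81.67° = 98.3°.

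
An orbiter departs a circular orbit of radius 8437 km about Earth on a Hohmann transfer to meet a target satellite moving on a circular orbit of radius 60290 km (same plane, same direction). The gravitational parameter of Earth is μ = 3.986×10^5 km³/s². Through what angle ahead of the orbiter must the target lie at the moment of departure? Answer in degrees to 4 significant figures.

φ = 102.5°

Transfer-ellipse semi-major axis a_t = (r₁ + r₂)/2 = (8437 + 60290)/2 = 34363.5 km.
Transfer time t = π√(a_t³/μ) = 31700 s.
Target angular speed ω₂ = √(μ/r₂³) = 4.265×10^-5 rad/s.
Angle swept by the target during transfer: ω₂·t = 1.352 rad = 77.46°.
Arrival is 180° from departure on the ellipse, so φ = 180° − 77.46° = 102.5°.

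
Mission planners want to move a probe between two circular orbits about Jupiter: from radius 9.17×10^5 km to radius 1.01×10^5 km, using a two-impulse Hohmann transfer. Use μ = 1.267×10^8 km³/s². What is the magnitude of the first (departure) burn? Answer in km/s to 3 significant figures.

Semi-major axis of the transfer orbit: a_t = (9.170×10^5 + 1.010×10^5)/2 = 5.090×10^5 km.
On the circular orbit at r = 9.170×10^5 km, v_c = √(μ/r) = 11.754 km/s.
Vis-viva on the transfer ellipse at r = 9.170×10^5 km gives v_t = √[μ(2/r − 1/a_t)] = 5.2361 km/s.
Δv₁ = |v_t − v_c| = |5.2361 − 11.754| = 6.518 km/s.

Δv₁ = 6.52 km/s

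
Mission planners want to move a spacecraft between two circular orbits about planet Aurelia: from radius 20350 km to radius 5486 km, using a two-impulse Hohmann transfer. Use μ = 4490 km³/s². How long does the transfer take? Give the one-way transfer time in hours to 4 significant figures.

t = 19.12 hours

The Hohmann ellipse has a_t = (r₁ + r₂)/2 = 12918 km.
Half the transfer-orbit period gives t = π√(a_t³/μ) = 68840 s.
Converting: 68840 s ÷ 3600 s/hour = 19.12 hours.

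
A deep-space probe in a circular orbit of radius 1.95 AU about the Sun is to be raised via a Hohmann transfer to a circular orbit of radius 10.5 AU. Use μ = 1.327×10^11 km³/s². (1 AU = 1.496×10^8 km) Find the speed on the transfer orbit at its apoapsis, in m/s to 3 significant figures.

v = 5140 m/s

In km: r₁ = 1.95 × 1.496×10^8 = 2.9172×10^8 km; r₂ = 10.5 × 1.496×10^8 = 1.5708×10^9 km.
Semi-major axis of the transfer orbit: a_t = (2.9172×10^8 + 1.5708×10^9)/2 = 9.3126×10^8 km.
At apoapsis, r = 1.5708×10^9 km.
Vis-viva: v = √[μ(2/r − 1/a_t)] = √[1.327×10^11 × (2/1.5708×10^9 − 1/9.3126×10^8)] = 5.144 km/s.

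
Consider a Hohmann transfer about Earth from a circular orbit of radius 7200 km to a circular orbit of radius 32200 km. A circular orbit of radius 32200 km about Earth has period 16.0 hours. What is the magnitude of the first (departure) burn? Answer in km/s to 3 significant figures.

From Kepler's third law T² = 4π²r³/μ at r = 32200 km, T = 16.0 hours = 16.0 × 3600 s = 57600 s: μ = 4π²r³/T² = 3.97267×10^5 km³/s².
Transfer-ellipse semi-major axis a_t = (r₁ + r₂)/2 = (7200 + 32200)/2 = 19700 km.
Circular speed at r = 7200 km: v_c = √(μ/r) = 7.428 km/s.
Transfer-orbit speed at the same r (vis-viva, a = a_t): v_t = √[μ(2/r − 1/a_t)] = 9.497 km/s.
Δv₁ = |v_t − v_c| = |9.497 − 7.428| = 2.069 km/s.

Δv₁ = 2.07 km/s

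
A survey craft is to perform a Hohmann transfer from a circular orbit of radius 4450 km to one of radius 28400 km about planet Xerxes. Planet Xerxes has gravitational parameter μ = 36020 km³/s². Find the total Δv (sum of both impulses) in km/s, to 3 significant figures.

Semi-major axis of the transfer orbit: a_t = (4450 + 28400)/2 = 16425 km.
Circular speed at r₁: v₁ = √(μ/r₁) = √(36020/4450) = 2.845 km/s.
On the transfer ellipse at r₁, v² = μ(2/r − 1/a) gives v_p = √[μ(2/r₁ − 1/a_t)] = 3.741 km/s.
First burn Δv₁ = |v_p − v₁| = 0.8960 km/s.
At r₂, v₂ = √(μ/r₂) = 1.1262 km/s.
Transfer-orbit speed at r₂: v_a = √[μ(2/r₂ − 1/a_t)] = 0.58619 km/s.
Second burn Δv₂ = |v₂ − v_a| = 0.5400 km/s.
Total Δv = Δv₁ + Δv₂ = 1.436 km/s.

Δv = 1.44 km/s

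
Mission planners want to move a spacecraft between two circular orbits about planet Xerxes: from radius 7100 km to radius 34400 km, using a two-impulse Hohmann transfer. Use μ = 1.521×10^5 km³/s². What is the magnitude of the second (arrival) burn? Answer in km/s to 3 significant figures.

Δv₂ = 0.873 km/s

Semi-major axis of the transfer orbit: a_t = (7100 + 34400)/2 = 20750 km.
On the circular orbit at r = 34400 km, v_c = √(μ/r) = 2.1027 km/s.
Transfer-orbit speed at the same r (vis-viva, a = a_t): v_t = √[μ(2/r − 1/a_t)] = 1.2300 km/s.
Δv₂ = |v_t − v_c| = |1.2300 − 2.1027| = 0.8727 km/s.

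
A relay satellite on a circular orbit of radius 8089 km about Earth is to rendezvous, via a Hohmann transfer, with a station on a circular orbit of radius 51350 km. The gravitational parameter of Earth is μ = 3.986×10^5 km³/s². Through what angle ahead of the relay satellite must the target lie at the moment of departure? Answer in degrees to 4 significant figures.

φ = 100.7°

Semi-major axis of the transfer orbit: a_t = (8089 + 51350)/2 = 29719.5 km.
The half-period of the transfer ellipse is t = π√(a_t³/μ) = 25494.3 s.
The target's mean motion on its circular orbit is ω₂ = √(μ/r₂³) = 5.42573×10^-5 rad/s.
Angle swept by the target during transfer: ω₂·t = 1.383252 rad = 79.255°.
Arrival is 180° from departure on the ellipse, so φ = 180° − 79.255° = 100.7°.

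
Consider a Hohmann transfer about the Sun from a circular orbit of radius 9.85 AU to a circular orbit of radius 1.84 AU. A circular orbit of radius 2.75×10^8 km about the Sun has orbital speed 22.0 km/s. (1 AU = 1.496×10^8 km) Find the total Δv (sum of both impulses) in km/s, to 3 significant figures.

Δv = 10.7 km/s

From the circular-orbit relation v² = μ/r at r = 2.75×10^8 km: μ = v²r = (22.0)² × 2.75×10^8 = 1.33100×10^11 km³/s².
In km: r₁ = 9.85 × 1.496×10^8 = 1.47356×10^9 km; r₂ = 1.84 × 1.496×10^8 = 2.75264×10^8 km.
Transfer-ellipse semi-major axis a_t = (r₁ + r₂)/2 = (1.47356×10^9 + 2.75264×10^8)/2 = 8.74412×10^8 km.
At r₁ the circular-orbit speed is v₁ = √(μ/r₁) = 9.504 km/s.
On the transfer ellipse at r₁, vis-viva gives v_a = √[μ(2/r₁ − 1/a_t)] = 5.332 km/s.
First burn Δv₁ = |v_a − v₁| = 4.172 km/s.
Circular speed at r₂: v₂ = √(μ/r₂) = 21.9894 km/s.
Transfer-orbit speed at r₂: v_p = √[μ(2/r₂ − 1/a_t)] = 28.5457 km/s.
Second burn Δv₂ = |v₂ − v_p| = 6.556 km/s.
Δv = Δv₁ + Δv₂ = 4.172 + 6.556 = 10.73 km/s.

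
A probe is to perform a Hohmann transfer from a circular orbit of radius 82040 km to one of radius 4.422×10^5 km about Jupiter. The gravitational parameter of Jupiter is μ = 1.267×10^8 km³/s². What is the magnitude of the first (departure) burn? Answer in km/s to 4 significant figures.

Transfer-ellipse semi-major axis a_t = (r₁ + r₂)/2 = (82040 + 4.422×10^5)/2 = 2.6212×10^5 km.
On the circular orbit at r = 82040 km, v_c = √(μ/r) = 39.30 km/s.
Vis-viva on the transfer ellipse at r = 82040 km gives v_t = √[μ(2/r − 1/a_t)] = 51.04 km/s.
Δv₁ = |v_t − v_c| = |51.04 − 39.30| = 11.74 km/s.

Δv₁ = 11.74 km/s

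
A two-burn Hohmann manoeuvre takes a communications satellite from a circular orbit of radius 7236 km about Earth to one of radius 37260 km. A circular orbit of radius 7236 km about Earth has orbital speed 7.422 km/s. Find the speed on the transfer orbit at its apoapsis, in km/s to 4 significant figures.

From the circular-orbit relation v² = μ/r at r = 7236 km: μ = v²r = (7.422)² × 7236 = 3.98603×10^5 km³/s².
Transfer-ellipse semi-major axis a_t = (r₁ + r₂)/2 = (7236 + 37260)/2 = 22248 km.
At apoapsis, r = 37260 km.
Applying v² = μ(2/r − 1/a_t): v = 1.865 km/s.

v = 1.865 km/s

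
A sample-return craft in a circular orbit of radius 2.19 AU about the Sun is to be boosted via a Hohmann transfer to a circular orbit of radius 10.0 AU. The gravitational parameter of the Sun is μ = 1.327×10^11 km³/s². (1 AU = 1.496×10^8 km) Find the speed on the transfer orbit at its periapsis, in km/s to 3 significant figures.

In km: r₁ = 2.19 × 1.496×10^8 = 3.27624×10^8 km; r₂ = 10.0 × 1.496×10^8 = 1.496×10^9 km.
Transfer-ellipse semi-major axis a_t = (r₁ + r₂)/2 = (3.27624×10^8 + 1.496×10^9)/2 = 9.11812×10^8 km.
The periapsis of the transfer ellipse is at r = 3.27624×10^8 km.
Vis-viva: v = √[μ(2/r − 1/a_t)] = √[1.327×10^11 × (2/3.27624×10^8 − 1/9.11812×10^8)] = 25.78 km/s.

v = 25.8 km/s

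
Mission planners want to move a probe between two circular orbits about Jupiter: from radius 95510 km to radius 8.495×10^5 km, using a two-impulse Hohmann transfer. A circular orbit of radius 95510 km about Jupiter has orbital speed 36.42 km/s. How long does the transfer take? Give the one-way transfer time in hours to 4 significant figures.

From the circular-orbit relation v² = μ/r at r = 95510 km: μ = v²r = (36.42)² × 95510 = 1.26686×10^8 km³/s².
Transfer-ellipse semi-major axis a_t = (r₁ + r₂)/2 = (95510 + 8.495×10^5)/2 = 4.72505×10^5 km.
By Kepler's third law the transfer-orbit period is T = 2π√(a_t³/μ), so t = T/2 = 90660 s.
Converting: 90660 s ÷ 3600 s/hour = 25.18 hours.

t = 25.18 hours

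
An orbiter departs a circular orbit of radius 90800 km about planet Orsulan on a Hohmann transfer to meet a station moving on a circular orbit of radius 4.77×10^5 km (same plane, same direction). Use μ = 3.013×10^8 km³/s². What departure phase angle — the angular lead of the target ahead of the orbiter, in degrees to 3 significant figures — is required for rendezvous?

φ = 97.3°

The Hohmann ellipse has a_t = (r₁ + r₂)/2 = 2.839×10^5 km.
The half-period of the transfer ellipse is t = π√(a_t³/μ) = 27377.79 s.
Target angular speed ω₂ = √(μ/r₂³) = 5.268925×10^-5 rad/s.
Angle swept by the target during transfer: ω₂·t = 1.4425152 rad = 82.65003°.
Arrival is 180° from departure on the ellipse, so φ = 180° − 82.65003° = 97.3°.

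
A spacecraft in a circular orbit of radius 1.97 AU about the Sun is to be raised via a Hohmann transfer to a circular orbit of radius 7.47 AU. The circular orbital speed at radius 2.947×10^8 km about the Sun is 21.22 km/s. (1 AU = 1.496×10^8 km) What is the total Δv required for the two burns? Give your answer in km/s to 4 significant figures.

Δv = 9.332 km/s

From the circular-orbit relation v² = μ/r at r = 2.947×10^8 km: μ = v²r = (21.22)² × 2.947×10^8 = 1.32700×10^11 km³/s².
In km: r₁ = 1.97 × 1.496×10^8 = 2.94712×10^8 km; r₂ = 7.47 × 1.496×10^8 = 1.117512×10^9 km.
Semi-major axis of the transfer orbit: a_t = (2.94712×10^8 + 1.117512×10^9)/2 = 7.06112×10^8 km.
At r₁ the circular-orbit speed is v₁ = √(μ/r₁) = 21.220 km/s.
On the transfer ellipse at r₁, v² = μ(2/r − 1/a) gives v_p = √[μ(2/r₁ − 1/a_t)] = 26.695 km/s.
First burn Δv₁ = |v_p − v₁| = 5.475 km/s.
At r₂, v₂ = √(μ/r₂) = 10.897 km/s.
Transfer-orbit speed at r₂: v_a = √[μ(2/r₂ − 1/a_t)] = 7.0400 km/s.
Second burn Δv₂ = |v₂ − v_a| = 3.857 km/s.
Δv = Δv₁ + Δv₂ = 5.475 + 3.857 = 9.332 km/s.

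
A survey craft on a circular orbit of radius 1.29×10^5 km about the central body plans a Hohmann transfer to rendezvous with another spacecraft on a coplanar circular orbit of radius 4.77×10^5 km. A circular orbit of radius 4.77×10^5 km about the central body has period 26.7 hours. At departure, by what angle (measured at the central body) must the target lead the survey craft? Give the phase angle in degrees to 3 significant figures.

From Kepler's third law T² = 4π²r³/μ at r = 4.77×10^5 km, T = 26.7 hours = 26.7 × 3600 s = 96120 s: μ = 4π²r³/T² = 4.63754×10^8 km³/s².
The Hohmann ellipse has a_t = (r₁ + r₂)/2 = 3.030×10^5 km.
Transfer time t = π√(a_t³/μ) = 24330 s.
The target's mean motion on its circular orbit is ω₂ = √(μ/r₂³) = 6.537×10^-5 rad/s.
Angle swept by the target during transfer: ω₂·t = 1.5905 rad = 91.13°.
Arrival is 180° from departure on the ellipse, so φ = 180° − 91.13° = 88.9°.

φ = 88.9°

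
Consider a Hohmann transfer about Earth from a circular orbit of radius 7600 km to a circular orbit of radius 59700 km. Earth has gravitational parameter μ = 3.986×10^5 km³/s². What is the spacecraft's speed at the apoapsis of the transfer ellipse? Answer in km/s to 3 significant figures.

The Hohmann ellipse has a_t = (r₁ + r₂)/2 = 33650 km.
At apoapsis, r = 59700 km.
From the vis-viva equation, v = √[μ(2/r − 1/a_t)] = 1.228 km/s.

v = 1.23 km/s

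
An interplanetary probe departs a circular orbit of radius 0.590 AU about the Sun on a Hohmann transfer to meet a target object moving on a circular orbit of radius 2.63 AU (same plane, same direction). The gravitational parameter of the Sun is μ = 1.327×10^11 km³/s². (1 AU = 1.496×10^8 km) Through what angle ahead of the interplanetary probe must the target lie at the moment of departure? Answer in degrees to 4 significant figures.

φ = 93.79°

In km: r₁ = 0.590 × 1.496×10^8 = 8.8264×10^7 km; r₂ = 2.63 × 1.496×10^8 = 3.93448×10^8 km.
Transfer-ellipse semi-major axis a_t = (r₁ + r₂)/2 = (8.8264×10^7 + 3.93448×10^8)/2 = 2.40856×10^8 km.
Transfer time t = π√(a_t³/μ) = 3.2237×10^7 s.
Target angular speed ω₂ = √(μ/r₂³) = 4.6677×10^-8 rad/s.
Angle swept by the target during transfer: ω₂·t = 1.5047 rad = 86.21°.
Arrival is 180° from departure on the ellipse, so φ = 180° − 86.21° = 93.79°.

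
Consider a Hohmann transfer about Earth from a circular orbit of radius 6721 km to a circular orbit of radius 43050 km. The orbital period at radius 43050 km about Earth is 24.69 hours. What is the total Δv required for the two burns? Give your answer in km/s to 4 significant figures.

Δv = 3.890 km/s

From Kepler's third law T² = 4π²r³/μ at r = 43050 km, T = 24.69 hours = 24.69 × 3600 s = 88884 s: μ = 4π²r³/T² = 3.98687×10^5 km³/s².
Semi-major axis of the transfer orbit: a_t = (6721 + 43050)/2 = 24885.5 km.
At r₁ the circular-orbit speed is v₁ = √(μ/r₁) = 7.702 km/s.
Transfer-orbit speed at r₁ (vis-viva equation): v_p = √[μ(2/r₁ − 1/a_t)] = 10.13 km/s.
First burn Δv₁ = |v_p − v₁| = 2.428 km/s.
At r₂, v₂ = √(μ/r₂) = 3.0432 km/s.
Transfer-orbit speed at r₂: v_a = √[μ(2/r₂ − 1/a_t)] = 1.5815 km/s.
Second burn Δv₂ = |v₂ − v_a| = 1.462 km/s.
Δv = Δv₁ + Δv₂ = 2.428 + 1.462 = 3.890 km/s.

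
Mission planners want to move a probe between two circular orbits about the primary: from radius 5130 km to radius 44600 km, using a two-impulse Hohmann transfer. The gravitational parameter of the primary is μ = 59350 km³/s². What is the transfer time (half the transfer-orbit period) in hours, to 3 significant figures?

Semi-major axis of the transfer orbit: a_t = (5130 + 44600)/2 = 24865 km.
Transfer time t = π√(a_t³/μ) = π√((24865)³ / 59350) = 50560 s.
Converting: 50560 s ÷ 3600 s/hour = 14.0 hours.

t = 14.0 hours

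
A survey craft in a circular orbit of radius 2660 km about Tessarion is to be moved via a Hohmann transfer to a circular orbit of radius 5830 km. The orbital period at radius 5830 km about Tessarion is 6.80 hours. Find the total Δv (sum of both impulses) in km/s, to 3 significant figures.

From Kepler's third law T² = 4π²r³/μ at r = 5830 km, T = 6.80 hours = 6.80 × 3600 s = 24480 s: μ = 4π²r³/T² = 13054.0 km³/s².
Transfer-ellipse semi-major axis a_t = (r₁ + r₂)/2 = (2660 + 5830)/2 = 4245 km.
Circular speed at r₁: v₁ = √(μ/r₁) = √(13054.0/2660) = 2.2153 km/s.
On the transfer ellipse at r₁, vis-viva equation gives v_p = √[μ(2/r₁ − 1/a_t)] = 2.5961 km/s.
First burn Δv₁ = |v_p − v₁| = 0.3808 km/s.
At r₂, v₂ = √(μ/r₂) = 1.4964 km/s.
Transfer-orbit speed at r₂: v_a = √[μ(2/r₂ − 1/a_t)] = 1.1845 km/s.
Second burn Δv₂ = |v₂ − v_a| = 0.3119 km/s.
Total Δv = Δv₁ + Δv₂ = 0.6927 km/s.

Δv = 0.693 km/s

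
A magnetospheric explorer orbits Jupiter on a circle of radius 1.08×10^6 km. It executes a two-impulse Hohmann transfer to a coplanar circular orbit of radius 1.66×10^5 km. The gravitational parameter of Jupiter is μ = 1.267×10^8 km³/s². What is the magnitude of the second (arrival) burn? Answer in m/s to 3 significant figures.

Δv₂ = 8750 m/s

Semi-major axis of the transfer orbit: a_t = (1.080×10^6 + 1.660×10^5)/2 = 6.230×10^5 km.
On the circular orbit at r = 1.660×10^5 km, v_c = √(μ/r) = 27.627 km/s.
Transfer-orbit speed at the same r (vis-viva, a = a_t): v_t = √[μ(2/r − 1/a_t)] = 36.375 km/s.
Δv₂ = |v_t − v_c| = |36.375 − 27.627| = 8.748 km/s.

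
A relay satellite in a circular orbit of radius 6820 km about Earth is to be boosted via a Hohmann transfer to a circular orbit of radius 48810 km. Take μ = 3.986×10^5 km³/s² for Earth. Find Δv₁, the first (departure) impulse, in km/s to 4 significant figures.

Δv₁ = 2.482 km/s

Semi-major axis of the transfer orbit: a_t = (6820 + 48810)/2 = 27815 km.
Circular speed at r = 6820 km: v_c = √(μ/r) = 7.6450 km/s.
Vis-viva on the transfer ellipse at r = 6820 km gives v_t = √[μ(2/r − 1/a_t)] = 10.127 km/s.
Δv₁ = |v_t − v_c| = |10.127 − 7.6450| = 2.482 km/s.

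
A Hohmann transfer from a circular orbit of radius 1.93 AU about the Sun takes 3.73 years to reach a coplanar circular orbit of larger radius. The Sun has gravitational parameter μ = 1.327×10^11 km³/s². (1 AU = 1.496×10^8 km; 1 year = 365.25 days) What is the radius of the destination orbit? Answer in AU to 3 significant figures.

r₂ = 5.71 AU

In km: r₁ = 1.93 × 1.496×10^8 = 2.88728×10^8 km.
Transfer time t = 3.73 years × 365.25 × 86400 s = 1.17709848×10^8 s, and t = π√(a_t³/μ).
So a_t = (μ t²/π²)^(1/3) = (1.327×10^11 × (1.17709848×10^8)² / π²)^(1/3) = 5.7113×10^8 km.
Since a_t = (r₁ + r₂)/2, r₂ = 2a_t − r₁ = 2×5.7113×10^8 − 2.88728×10^8 = 8.53532×10^8 km.
In AU: r₂ = 8.53532×10^8 / 1.496×10^8 = 5.71 AU.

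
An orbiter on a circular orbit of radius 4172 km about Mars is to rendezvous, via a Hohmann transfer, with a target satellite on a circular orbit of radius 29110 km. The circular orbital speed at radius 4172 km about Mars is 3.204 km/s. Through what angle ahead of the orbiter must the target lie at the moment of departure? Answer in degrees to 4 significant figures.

From the circular-orbit relation v² = μ/r at r = 4172 km: μ = v²r = (3.204)² × 4172 = 42828.1 km³/s².
Semi-major axis of the transfer orbit: a_t = (4172 + 29110)/2 = 16641 km.
The half-period of the transfer ellipse is t = π√(a_t³/μ) = 32588 s.
The target's mean motion on its circular orbit is ω₂ = √(μ/r₂³) = 4.1668×10^-5 rad/s.
Angle swept by the target during transfer: ω₂·t = 1.3579 rad = 77.80°.
Arrival is 180° from departure on the ellipse, so φ = 180° − 77.80° = 102.2°.

φ = 102.2°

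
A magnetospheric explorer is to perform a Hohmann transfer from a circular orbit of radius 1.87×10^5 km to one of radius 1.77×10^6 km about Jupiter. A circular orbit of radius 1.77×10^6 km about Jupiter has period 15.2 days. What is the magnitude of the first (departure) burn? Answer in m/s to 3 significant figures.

Δv₁ = 8990 m/s

From Kepler's third law T² = 4π²r³/μ at r = 1.77×10^6 km, T = 15.2 days = 15.2 × 86400 s = 1.31328×10^6 s: μ = 4π²r³/T² = 1.26930×10^8 km³/s².
Semi-major axis of the transfer orbit: a_t = (1.870×10^5 + 1.770×10^6)/2 = 9.785×10^5 km.
Circular speed at r = 1.870×10^5 km: v_c = √(μ/r) = 26.053 km/s.
Transfer-orbit speed at the same r (vis-viva, a = a_t): v_t = √[μ(2/r − 1/a_t)] = 35.040 km/s.
Δv₁ = |v_t − v_c| = |35.040 − 26.053| = 8.987 km/s.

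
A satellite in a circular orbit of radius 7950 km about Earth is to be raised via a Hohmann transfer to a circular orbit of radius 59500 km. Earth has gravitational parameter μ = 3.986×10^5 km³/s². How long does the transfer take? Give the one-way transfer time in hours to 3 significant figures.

The Hohmann ellipse has a_t = (r₁ + r₂)/2 = 33725 km.
Transfer time t = π√(a_t³/μ) = π√((33725)³ / 3.986×10^5) = 30820 s.
Converting: 30820 s ÷ 3600 s/hour = 8.56 hours.

t = 8.56 hours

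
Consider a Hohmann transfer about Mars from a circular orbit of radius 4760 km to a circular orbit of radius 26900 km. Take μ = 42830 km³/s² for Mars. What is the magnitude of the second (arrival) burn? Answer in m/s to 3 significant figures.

Δv₂ = 570 m/s

Semi-major axis of the transfer orbit: a_t = (4760 + 26900)/2 = 15830 km.
On the circular orbit at r = 26900 km, v_c = √(μ/r) = 1.2618 km/s.
Transfer-orbit speed at the same r (vis-viva, a = a_t): v_t = √[μ(2/r − 1/a_t)] = 0.69193 km/s.
Δv₂ = |v_t − v_c| = |0.69193 − 1.2618| = 0.5699 km/s.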